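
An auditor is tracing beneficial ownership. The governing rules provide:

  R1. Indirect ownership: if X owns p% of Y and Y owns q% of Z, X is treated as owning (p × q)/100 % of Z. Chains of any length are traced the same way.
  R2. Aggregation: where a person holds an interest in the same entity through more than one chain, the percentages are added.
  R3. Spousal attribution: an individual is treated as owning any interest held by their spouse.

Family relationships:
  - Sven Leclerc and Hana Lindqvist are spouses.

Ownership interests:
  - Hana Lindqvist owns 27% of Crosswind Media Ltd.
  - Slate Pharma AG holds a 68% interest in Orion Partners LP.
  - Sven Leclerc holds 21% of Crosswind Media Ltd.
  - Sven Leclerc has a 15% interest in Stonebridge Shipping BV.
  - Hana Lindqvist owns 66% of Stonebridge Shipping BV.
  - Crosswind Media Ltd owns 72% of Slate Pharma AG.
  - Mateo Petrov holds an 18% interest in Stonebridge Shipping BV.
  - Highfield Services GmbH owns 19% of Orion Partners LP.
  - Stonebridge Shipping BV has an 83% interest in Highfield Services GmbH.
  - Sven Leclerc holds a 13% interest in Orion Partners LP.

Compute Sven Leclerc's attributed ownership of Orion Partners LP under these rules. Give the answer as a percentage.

49.2745%

By spousal attribution (R3), Sven Leclerc is treated as also owning Hana Lindqvist's interest in Stonebridge Shipping BV, giving 15% + 66% = 81%.
By spousal attribution (R3), Sven Leclerc is treated as also owning Hana Lindqvist's interest in Crosswind Media Ltd, giving 21% + 27% = 48%.
Chain via Stonebridge Shipping BV → Highfield Services GmbH (R1): 81% × 83% × 19% = 12.7737% of Orion Partners LP.
Chain via Crosswind Media Ltd → Slate Pharma AG (R1): 48% × 72% × 68% = 23.5008% of Orion Partners LP.
Direct interest in Orion Partners LP: 13%.
Aggregating (R2): 12.7737% + 23.5008% + 13% = 49.2745%.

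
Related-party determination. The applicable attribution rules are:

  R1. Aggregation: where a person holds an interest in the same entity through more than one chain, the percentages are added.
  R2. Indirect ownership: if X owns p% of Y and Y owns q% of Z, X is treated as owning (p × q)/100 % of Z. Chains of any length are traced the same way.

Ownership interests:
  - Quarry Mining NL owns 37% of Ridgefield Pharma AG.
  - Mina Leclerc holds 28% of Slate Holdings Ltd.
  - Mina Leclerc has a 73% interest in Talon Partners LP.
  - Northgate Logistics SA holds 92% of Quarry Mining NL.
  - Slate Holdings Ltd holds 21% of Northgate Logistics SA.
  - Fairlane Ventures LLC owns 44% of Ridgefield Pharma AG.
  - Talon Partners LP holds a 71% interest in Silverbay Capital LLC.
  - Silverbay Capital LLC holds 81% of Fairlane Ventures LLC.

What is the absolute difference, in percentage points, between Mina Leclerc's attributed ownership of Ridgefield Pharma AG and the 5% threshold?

15.473764

Chain via Slate Holdings Ltd → Northgate Logistics SA → Quarry Mining NL (R2): 28% × 21% × 92% × 37% = 2.001552% of Ridgefield Pharma AG.
Chain via Talon Partners LP → Silverbay Capital LLC → Fairlane Ventures LLC (R2): 73% × 71% × 81% × 44% = 18.472212% of Ridgefield Pharma AG.
Aggregating (R1): 2.001552% + 18.472212% = 20.473764%.
20.473764% exceeds the 5% threshold by 15.473764 percentage points.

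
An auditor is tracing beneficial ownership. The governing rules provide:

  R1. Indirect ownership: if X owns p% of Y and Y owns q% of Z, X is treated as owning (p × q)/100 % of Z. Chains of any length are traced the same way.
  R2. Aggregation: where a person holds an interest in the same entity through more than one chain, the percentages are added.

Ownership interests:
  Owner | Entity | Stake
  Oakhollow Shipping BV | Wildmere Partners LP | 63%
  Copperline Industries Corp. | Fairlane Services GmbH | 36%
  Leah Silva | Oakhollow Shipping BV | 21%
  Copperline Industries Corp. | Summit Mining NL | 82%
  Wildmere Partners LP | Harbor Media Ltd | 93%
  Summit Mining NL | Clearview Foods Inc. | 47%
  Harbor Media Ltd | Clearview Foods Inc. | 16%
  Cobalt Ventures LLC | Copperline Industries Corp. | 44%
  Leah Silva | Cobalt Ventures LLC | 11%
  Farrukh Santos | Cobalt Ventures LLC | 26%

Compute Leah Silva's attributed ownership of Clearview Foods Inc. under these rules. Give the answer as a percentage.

3.83396%

Chain via Oakhollow Shipping BV → Wildmere Partners LP → Harbor Media Ltd (R1): 21% × 63% × 93% × 16% = 1.968624% of Clearview Foods Inc.
Chain via Cobalt Ventures LLC → Copperline Industries Corp. → Summit Mining NL (R1): 11% × 44% × 82% × 47% = 1.865336% of Clearview Foods Inc.
Aggregating (R2): 1.968624% + 1.865336% = 3.83396%.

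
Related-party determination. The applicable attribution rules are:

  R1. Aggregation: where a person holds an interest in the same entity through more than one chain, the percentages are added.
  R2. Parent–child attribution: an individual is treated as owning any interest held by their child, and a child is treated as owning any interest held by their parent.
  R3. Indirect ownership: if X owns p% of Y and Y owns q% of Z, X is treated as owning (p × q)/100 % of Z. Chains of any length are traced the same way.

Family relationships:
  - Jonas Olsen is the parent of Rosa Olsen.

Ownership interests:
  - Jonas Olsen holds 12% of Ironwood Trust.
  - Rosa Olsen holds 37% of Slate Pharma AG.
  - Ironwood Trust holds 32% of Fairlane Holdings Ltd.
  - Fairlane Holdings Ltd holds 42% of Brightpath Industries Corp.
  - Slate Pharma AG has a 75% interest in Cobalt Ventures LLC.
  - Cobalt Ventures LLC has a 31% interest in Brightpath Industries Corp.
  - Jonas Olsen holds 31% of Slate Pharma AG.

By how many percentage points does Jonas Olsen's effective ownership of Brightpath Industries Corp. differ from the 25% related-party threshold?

By parent–child attribution (R2), Jonas Olsen is treated as also owning Rosa Olsen's interest in Slate Pharma AG, giving 31% + 37% = 68%.
Chain via Ironwood Trust → Fairlane Holdings Ltd (R3): 12% × 32% × 42% = 1.6128% of Brightpath Industries Corp.
Chain via Slate Pharma AG → Cobalt Ventures LLC (R3): 68% × 75% × 31% = 15.81% of Brightpath Industries Corp.
Aggregating (R1): 1.6128% + 15.81% = 17.4228%.
17.4228% falls short of the 25% threshold by 7.5772 percentage points.

7.5772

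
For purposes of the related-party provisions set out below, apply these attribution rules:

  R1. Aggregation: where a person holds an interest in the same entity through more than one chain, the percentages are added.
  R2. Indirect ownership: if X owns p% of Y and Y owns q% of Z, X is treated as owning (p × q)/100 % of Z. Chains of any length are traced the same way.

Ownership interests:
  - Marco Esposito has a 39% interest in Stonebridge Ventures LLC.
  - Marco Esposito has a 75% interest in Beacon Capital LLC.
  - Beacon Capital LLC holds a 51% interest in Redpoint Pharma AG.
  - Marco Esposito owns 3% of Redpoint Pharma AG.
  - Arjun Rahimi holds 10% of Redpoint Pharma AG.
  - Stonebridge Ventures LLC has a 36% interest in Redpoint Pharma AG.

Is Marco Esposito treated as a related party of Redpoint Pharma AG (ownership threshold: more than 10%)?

Chain via Stonebridge Ventures LLC (R2): 39% × 36% = 14.04% of Redpoint Pharma AG.
Chain via Beacon Capital LLC (R2): 75% × 51% = 38.25% of Redpoint Pharma AG.
Direct interest in Redpoint Pharma AG: 3%.
Aggregating (R1): 14.04% + 38.25% + 3% = 55.29%.
55.29% exceeds the 10% threshold, so Marco is a related party to Redpoint Pharma AG.

Yes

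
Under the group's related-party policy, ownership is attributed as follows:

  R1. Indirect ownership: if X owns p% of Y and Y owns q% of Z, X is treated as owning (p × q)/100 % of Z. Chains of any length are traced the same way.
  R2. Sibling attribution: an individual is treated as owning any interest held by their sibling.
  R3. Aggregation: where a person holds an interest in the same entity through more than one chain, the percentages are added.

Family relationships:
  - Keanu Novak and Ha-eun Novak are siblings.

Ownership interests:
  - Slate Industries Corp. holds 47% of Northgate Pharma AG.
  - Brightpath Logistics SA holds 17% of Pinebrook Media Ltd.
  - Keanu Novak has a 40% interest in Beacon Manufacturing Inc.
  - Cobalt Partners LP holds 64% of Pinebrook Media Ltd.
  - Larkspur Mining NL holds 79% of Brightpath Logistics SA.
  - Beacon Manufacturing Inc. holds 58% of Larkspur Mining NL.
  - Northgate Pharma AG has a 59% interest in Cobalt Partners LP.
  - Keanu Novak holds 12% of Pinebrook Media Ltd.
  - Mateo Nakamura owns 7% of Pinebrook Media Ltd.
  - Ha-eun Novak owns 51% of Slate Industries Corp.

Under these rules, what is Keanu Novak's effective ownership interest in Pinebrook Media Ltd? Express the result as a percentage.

By sibling attribution (R2), Keanu Novak is treated as owning Ha-eun Novak's 51% interest in Slate Industries Corp.
Chain via Beacon Manufacturing Inc. → Larkspur Mining NL → Brightpath Logistics SA (R1): 40% × 58% × 79% × 17% = 3.11576% of Pinebrook Media Ltd.
Direct interest in Pinebrook Media Ltd: 12%.
Chain via Slate Industries Corp. → Northgate Pharma AG → Cobalt Partners LP (R1): 51% × 47% × 59% × 64% = 9.051072% of Pinebrook Media Ltd.
Aggregating (R3): 3.11576% + 12% + 9.051072% = 24.166832%.

24.166832%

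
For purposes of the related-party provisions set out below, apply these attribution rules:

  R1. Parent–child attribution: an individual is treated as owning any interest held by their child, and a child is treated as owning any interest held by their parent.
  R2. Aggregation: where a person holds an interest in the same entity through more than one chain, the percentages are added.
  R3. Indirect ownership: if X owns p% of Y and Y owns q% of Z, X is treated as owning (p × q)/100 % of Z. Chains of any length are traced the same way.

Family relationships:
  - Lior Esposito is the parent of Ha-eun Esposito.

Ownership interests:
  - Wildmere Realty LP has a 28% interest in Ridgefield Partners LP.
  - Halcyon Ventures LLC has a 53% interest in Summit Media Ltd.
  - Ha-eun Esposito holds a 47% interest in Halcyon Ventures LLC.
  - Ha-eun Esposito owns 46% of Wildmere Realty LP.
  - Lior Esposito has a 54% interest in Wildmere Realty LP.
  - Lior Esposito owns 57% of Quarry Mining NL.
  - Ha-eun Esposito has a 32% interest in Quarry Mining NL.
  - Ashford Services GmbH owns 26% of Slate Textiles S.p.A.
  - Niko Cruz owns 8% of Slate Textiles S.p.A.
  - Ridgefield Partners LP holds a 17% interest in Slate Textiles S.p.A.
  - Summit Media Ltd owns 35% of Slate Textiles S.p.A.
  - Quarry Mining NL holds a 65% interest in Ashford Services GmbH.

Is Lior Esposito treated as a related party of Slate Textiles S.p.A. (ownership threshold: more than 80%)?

By parent–child attribution (R1), Lior Esposito is treated as also owning Ha-eun Esposito's interest in Wildmere Realty LP, giving 54% + 46% = 100%.
By parent–child attribution (R1), Lior Esposito is treated as also owning Ha-eun Esposito's interest in Quarry Mining NL, giving 57% + 32% = 89%.
By parent–child attribution (R1), Lior Esposito is treated as owning Ha-eun Esposito's 47% interest in Halcyon Ventures LLC.
Chain via Wildmere Realty LP → Ridgefield Partners LP (R3): 100% × 28% × 17% = 4.76% of Slate Textiles S.p.A.
Chain via Quarry Mining NL → Ashford Services GmbH (R3): 89% × 65% × 26% = 15.041% of Slate Textiles S.p.A.
Chain via Halcyon Ventures LLC → Summit Media Ltd (R3): 47% × 53% × 35% = 8.7185% of Slate Textiles S.p.A.
Aggregating (R2): 4.76% + 15.041% + 8.7185% = 28.5195%.
28.5195% does not exceed the 80% threshold, so Lior is not a related party to Slate Textiles S.p.A.

No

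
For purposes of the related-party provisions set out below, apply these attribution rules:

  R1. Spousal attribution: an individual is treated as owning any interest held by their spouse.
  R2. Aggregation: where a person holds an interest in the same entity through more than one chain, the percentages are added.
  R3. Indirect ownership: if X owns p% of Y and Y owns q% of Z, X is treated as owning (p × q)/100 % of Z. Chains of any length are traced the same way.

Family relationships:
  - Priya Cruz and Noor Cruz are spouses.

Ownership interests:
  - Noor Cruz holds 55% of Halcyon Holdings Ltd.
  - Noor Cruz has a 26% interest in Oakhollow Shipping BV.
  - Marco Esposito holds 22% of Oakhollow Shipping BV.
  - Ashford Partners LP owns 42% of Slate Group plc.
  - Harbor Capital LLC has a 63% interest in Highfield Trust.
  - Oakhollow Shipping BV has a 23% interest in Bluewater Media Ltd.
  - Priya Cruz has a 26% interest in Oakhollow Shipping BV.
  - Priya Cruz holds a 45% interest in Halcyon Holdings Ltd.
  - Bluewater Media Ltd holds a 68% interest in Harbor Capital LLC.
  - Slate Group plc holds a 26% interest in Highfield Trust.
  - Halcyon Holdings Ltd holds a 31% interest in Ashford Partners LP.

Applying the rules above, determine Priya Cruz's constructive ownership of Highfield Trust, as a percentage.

8.508864%

By spousal attribution (R1), Priya Cruz is treated as also owning Noor Cruz's interest in Halcyon Holdings Ltd, giving 45% + 55% = 100%.
By spousal attribution (R1), Priya Cruz is treated as also owning Noor Cruz's interest in Oakhollow Shipping BV, giving 26% + 26% = 52%.
Chain via Halcyon Holdings Ltd → Ashford Partners LP → Slate Group plc (R3): 100% × 31% × 42% × 26% = 3.3852% of Highfield Trust.
Chain via Oakhollow Shipping BV → Bluewater Media Ltd → Harbor Capital LLC (R3): 52% × 23% × 68% × 63% = 5.123664% of Highfield Trust.
Aggregating (R2): 3.3852% + 5.123664% = 8.508864%.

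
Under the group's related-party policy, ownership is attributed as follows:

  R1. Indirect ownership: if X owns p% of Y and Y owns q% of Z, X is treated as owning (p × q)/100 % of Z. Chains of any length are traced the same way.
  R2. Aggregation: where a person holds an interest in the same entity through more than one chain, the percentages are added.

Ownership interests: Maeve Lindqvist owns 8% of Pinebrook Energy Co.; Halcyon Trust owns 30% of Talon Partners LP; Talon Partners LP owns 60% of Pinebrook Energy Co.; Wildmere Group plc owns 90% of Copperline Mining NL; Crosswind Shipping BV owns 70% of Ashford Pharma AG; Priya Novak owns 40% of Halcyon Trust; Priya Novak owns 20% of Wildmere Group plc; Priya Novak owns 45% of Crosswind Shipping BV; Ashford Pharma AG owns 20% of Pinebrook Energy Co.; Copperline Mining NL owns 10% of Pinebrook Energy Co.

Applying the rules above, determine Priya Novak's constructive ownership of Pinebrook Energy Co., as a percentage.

Chain via Crosswind Shipping BV → Ashford Pharma AG (R1): 45% × 70% × 20% = 6.3% of Pinebrook Energy Co.
Chain via Wildmere Group plc → Copperline Mining NL (R1): 20% × 90% × 10% = 1.8% of Pinebrook Energy Co.
Chain via Halcyon Trust → Talon Partners LP (R1): 40% × 30% × 60% = 7.2% of Pinebrook Energy Co.
Aggregating (R2): 6.3% + 1.8% + 7.2% = 15.3%.

15.3%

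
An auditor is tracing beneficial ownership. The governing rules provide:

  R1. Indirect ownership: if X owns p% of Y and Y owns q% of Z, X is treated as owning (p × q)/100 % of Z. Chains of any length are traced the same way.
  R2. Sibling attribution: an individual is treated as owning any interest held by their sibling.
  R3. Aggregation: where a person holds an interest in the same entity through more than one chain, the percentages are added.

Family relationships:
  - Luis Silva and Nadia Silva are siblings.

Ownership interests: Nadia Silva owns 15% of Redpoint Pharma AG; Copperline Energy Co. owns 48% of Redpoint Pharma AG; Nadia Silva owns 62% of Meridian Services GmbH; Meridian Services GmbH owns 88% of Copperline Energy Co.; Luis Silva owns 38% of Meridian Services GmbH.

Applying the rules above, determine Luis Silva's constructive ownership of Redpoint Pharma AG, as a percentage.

By sibling attribution (R2), Luis Silva is treated as also owning Nadia Silva's interest in Meridian Services GmbH, giving 38% + 62% = 100%.
By sibling attribution (R2), Luis Silva is treated as owning Nadia Silva's 15% interest in Redpoint Pharma AG.
Chain via Meridian Services GmbH → Copperline Energy Co. (R1): 100% × 88% × 48% = 42.24% of Redpoint Pharma AG.
Direct interest in Redpoint Pharma AG: 15%.
Aggregating (R3): 42.24% + 15% = 57.24%.

57.24%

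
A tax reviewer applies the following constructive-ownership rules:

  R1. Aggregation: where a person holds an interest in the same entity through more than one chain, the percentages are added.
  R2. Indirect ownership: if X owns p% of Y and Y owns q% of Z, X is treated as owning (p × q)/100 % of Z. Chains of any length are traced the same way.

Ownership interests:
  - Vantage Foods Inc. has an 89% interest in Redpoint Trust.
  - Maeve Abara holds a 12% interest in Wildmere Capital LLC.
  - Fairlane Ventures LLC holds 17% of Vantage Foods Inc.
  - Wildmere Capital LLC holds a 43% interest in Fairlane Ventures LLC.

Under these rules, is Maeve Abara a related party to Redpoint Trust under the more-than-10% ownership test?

No

Chain via Wildmere Capital LLC → Fairlane Ventures LLC → Vantage Foods Inc. (R2): 12% × 43% × 17% × 89% = 0.780708% of Redpoint Trust.
0.780708% does not exceed the 10% threshold, so Maeve is not a related party to Redpoint Trust.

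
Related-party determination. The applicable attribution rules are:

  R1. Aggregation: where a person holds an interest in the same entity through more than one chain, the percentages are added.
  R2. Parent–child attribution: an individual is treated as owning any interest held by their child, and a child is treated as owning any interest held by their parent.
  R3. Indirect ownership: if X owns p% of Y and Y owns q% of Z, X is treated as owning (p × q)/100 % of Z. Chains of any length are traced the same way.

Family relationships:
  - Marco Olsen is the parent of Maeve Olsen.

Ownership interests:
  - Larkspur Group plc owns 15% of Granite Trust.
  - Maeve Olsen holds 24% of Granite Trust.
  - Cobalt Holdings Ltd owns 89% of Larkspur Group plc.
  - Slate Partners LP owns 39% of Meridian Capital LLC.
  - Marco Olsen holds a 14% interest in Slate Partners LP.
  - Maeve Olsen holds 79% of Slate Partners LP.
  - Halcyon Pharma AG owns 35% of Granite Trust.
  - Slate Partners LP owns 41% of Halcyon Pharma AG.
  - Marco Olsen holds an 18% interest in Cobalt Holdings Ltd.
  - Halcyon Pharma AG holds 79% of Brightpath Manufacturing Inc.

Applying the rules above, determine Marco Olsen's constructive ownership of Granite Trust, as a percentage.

By parent–child attribution (R2), Marco Olsen is treated as also owning Maeve Olsen's interest in Slate Partners LP, giving 14% + 79% = 93%.
By parent–child attribution (R2), Marco Olsen is treated as owning Maeve Olsen's 24% interest in Granite Trust.
Chain via Cobalt Holdings Ltd → Larkspur Group plc (R3): 18% × 89% × 15% = 2.403% of Granite Trust.
Chain via Slate Partners LP → Halcyon Pharma AG (R3): 93% × 41% × 35% = 13.3455% of Granite Trust.
Direct interest in Granite Trust: 24%.
Aggregating (R1): 2.403% + 13.3455% + 24% = 39.7485%.

39.7485%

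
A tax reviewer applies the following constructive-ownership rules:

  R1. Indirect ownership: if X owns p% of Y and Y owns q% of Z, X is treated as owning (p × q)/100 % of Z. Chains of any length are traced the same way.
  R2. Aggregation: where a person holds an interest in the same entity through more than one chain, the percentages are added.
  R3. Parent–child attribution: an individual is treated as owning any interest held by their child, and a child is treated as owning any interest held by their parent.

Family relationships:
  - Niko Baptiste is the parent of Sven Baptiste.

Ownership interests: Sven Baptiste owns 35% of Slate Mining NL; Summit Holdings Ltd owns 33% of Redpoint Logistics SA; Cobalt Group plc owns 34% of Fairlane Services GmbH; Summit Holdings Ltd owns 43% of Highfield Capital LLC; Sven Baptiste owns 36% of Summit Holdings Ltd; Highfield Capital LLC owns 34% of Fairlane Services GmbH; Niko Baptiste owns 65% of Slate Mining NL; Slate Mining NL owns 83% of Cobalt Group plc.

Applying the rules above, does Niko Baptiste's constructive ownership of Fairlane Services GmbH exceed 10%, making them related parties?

Yes

By parent–child attribution (R3), Niko Baptiste is treated as also owning Sven Baptiste's interest in Slate Mining NL, giving 65% + 35% = 100%.
By parent–child attribution (R3), Niko Baptiste is treated as owning Sven Baptiste's 36% interest in Summit Holdings Ltd.
Chain via Slate Mining NL → Cobalt Group plc (R1): 100% × 83% × 34% = 28.22% of Fairlane Services GmbH.
Chain via Summit Holdings Ltd → Highfield Capital LLC (R1): 36% × 43% × 34% = 5.2632% of Fairlane Services GmbH.
Aggregating (R2): 28.22% + 5.2632% = 33.4832%.
33.4832% exceeds the 10% threshold, so Niko is a related party to Fairlane Services GmbH.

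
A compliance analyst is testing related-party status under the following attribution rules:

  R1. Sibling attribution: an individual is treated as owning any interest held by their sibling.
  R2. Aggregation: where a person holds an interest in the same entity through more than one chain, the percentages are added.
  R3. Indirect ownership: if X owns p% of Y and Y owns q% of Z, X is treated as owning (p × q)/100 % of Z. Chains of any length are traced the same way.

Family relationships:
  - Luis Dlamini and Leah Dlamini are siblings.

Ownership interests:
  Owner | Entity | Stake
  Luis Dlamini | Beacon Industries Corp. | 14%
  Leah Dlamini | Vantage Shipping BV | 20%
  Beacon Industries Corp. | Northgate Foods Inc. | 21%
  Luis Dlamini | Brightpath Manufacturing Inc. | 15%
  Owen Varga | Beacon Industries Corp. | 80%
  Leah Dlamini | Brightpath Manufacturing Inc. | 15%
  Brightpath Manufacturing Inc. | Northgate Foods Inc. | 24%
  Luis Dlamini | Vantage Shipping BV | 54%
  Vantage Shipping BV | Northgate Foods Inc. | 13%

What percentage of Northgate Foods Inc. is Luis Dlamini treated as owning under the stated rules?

19.76%

By sibling attribution (R1), Luis Dlamini is treated as also owning Leah Dlamini's interest in Vantage Shipping BV, giving 54% + 20% = 74%.
By sibling attribution (R1), Luis Dlamini is treated as also owning Leah Dlamini's interest in Brightpath Manufacturing Inc, giving 15% + 15% = 30%.
Chain via Vantage Shipping BV (R3): 74% × 13% = 9.62% of Northgate Foods Inc.
Chain via Beacon Industries Corp. (R3): 14% × 21% = 2.94% of Northgate Foods Inc.
Chain via Brightpath Manufacturing Inc. (R3): 30% × 24% = 7.2% of Northgate Foods Inc.
Aggregating (R2): 9.62% + 2.94% + 7.2% = 19.76%.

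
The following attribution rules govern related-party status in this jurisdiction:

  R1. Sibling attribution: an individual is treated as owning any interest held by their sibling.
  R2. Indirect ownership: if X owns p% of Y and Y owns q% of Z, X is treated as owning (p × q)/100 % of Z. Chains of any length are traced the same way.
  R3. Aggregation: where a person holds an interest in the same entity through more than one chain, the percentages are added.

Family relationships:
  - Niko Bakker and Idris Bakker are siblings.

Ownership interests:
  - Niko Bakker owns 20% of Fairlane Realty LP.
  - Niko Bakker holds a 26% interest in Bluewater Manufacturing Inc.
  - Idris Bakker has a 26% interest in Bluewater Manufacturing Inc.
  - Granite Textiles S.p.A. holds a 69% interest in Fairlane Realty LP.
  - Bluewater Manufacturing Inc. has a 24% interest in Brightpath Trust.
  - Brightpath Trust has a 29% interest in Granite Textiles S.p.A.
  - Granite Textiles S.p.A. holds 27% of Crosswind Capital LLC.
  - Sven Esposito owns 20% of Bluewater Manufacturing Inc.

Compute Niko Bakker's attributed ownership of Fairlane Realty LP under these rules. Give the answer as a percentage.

By sibling attribution (R1), Niko Bakker is treated as also owning Idris Bakker's interest in Bluewater Manufacturing Inc, giving 26% + 26% = 52%.
Chain via Bluewater Manufacturing Inc. → Brightpath Trust → Granite Textiles S.p.A. (R2): 52% × 24% × 29% × 69% = 2.497248% of Fairlane Realty LP.
Direct interest in Fairlane Realty LP: 20%.
Aggregating (R3): 2.497248% + 20% = 22.497248%.

22.497248%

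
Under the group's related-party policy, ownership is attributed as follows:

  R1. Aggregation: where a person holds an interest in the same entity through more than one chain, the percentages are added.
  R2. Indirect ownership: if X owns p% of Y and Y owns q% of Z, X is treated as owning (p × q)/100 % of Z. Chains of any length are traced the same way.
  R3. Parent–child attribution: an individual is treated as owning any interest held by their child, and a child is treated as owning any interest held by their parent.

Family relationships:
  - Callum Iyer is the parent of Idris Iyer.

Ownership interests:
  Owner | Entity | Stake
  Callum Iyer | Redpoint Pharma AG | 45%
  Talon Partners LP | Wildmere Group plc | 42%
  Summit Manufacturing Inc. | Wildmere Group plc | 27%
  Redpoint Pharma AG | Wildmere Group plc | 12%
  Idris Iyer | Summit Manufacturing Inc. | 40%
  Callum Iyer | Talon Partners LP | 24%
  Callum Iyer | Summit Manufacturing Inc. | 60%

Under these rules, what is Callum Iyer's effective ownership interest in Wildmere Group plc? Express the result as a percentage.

42.48%

By parent–child attribution (R3), Callum Iyer is treated as also owning Idris Iyer's interest in Summit Manufacturing Inc, giving 60% + 40% = 100%.
Chain via Talon Partners LP (R2): 24% × 42% = 10.08% of Wildmere Group plc.
Chain via Redpoint Pharma AG (R2): 45% × 12% = 5.4% of Wildmere Group plc.
Chain via Summit Manufacturing Inc. (R2): 100% × 27% = 27% of Wildmere Group plc.
Aggregating (R1): 10.08% + 5.4% + 27% = 42.48%.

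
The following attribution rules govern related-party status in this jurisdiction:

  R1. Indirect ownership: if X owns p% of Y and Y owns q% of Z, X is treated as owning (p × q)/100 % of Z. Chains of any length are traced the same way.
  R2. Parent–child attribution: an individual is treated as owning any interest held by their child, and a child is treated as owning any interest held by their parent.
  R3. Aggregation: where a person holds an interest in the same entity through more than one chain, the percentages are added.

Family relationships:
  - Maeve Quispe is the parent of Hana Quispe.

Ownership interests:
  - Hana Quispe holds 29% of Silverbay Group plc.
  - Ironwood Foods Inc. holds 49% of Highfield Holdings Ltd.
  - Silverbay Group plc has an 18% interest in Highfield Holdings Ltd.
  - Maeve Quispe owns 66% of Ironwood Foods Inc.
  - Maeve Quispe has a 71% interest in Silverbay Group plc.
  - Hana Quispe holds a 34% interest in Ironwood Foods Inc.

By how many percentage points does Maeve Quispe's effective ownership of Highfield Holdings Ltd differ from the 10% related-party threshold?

57

By parent–child attribution (R2), Maeve Quispe is treated as also owning Hana Quispe's interest in Silverbay Group plc, giving 71% + 29% = 100%.
By parent–child attribution (R2), Maeve Quispe is treated as also owning Hana Quispe's interest in Ironwood Foods Inc, giving 66% + 34% = 100%.
Chain via Silverbay Group plc (R1): 100% × 18% = 18% of Highfield Holdings Ltd.
Chain via Ironwood Foods Inc. (R1): 100% × 49% = 49% of Highfield Holdings Ltd.
Aggregating (R3): 18% + 49% = 67%.
67% exceeds the 10% threshold by 57 percentage points.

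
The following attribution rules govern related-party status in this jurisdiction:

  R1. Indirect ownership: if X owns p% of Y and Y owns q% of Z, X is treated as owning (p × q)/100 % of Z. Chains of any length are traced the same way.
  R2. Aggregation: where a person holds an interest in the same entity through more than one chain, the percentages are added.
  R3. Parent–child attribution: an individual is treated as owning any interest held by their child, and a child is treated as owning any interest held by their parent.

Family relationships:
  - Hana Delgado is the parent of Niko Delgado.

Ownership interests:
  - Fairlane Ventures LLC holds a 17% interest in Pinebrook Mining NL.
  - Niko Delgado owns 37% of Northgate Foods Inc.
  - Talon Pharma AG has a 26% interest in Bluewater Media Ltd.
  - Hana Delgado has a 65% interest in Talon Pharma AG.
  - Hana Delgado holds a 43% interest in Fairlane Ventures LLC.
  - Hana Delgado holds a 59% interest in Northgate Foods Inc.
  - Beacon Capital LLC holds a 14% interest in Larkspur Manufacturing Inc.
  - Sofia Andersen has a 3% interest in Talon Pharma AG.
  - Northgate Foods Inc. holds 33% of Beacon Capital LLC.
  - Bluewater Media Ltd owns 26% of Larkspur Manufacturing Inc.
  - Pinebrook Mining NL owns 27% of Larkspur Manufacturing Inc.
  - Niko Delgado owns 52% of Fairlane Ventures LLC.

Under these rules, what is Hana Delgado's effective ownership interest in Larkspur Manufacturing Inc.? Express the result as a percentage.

By parent–child attribution (R3), Hana Delgado is treated as also owning Niko Delgado's interest in Fairlane Ventures LLC, giving 43% + 52% = 95%.
By parent–child attribution (R3), Hana Delgado is treated as also owning Niko Delgado's interest in Northgate Foods Inc, giving 59% + 37% = 96%.
Chain via Talon Pharma AG → Bluewater Media Ltd (R1): 65% × 26% × 26% = 4.394% of Larkspur Manufacturing Inc.
Chain via Fairlane Ventures LLC → Pinebrook Mining NL (R1): 95% × 17% × 27% = 4.3605% of Larkspur Manufacturing Inc.
Chain via Northgate Foods Inc. → Beacon Capital LLC (R1): 96% × 33% × 14% = 4.4352% of Larkspur Manufacturing Inc.
Aggregating (R2): 4.394% + 4.3605% + 4.4352% = 13.1897%.

13.1897%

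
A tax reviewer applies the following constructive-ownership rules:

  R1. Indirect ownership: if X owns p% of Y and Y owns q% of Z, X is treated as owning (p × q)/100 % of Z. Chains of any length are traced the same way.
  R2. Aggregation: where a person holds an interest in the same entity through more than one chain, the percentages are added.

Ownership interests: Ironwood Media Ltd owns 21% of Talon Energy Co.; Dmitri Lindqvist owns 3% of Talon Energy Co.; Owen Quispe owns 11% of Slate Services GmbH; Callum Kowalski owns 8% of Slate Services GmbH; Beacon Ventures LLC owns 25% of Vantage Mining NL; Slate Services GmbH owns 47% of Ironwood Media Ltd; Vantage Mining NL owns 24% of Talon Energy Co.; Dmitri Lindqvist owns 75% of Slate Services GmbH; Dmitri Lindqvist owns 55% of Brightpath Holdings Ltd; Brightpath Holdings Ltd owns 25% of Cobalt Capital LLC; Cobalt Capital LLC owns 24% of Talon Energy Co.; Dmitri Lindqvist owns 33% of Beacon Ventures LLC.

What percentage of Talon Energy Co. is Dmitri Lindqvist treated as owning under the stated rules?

Chain via Slate Services GmbH → Ironwood Media Ltd (R1): 75% × 47% × 21% = 7.4025% of Talon Energy Co.
Chain via Beacon Ventures LLC → Vantage Mining NL (R1): 33% × 25% × 24% = 1.98% of Talon Energy Co.
Chain via Brightpath Holdings Ltd → Cobalt Capital LLC (R1): 55% × 25% × 24% = 3.3% of Talon Energy Co.
Direct interest in Talon Energy Co: 3%.
Aggregating (R2): 7.4025% + 1.98% + 3.3% + 3% = 15.6825%.

15.6825%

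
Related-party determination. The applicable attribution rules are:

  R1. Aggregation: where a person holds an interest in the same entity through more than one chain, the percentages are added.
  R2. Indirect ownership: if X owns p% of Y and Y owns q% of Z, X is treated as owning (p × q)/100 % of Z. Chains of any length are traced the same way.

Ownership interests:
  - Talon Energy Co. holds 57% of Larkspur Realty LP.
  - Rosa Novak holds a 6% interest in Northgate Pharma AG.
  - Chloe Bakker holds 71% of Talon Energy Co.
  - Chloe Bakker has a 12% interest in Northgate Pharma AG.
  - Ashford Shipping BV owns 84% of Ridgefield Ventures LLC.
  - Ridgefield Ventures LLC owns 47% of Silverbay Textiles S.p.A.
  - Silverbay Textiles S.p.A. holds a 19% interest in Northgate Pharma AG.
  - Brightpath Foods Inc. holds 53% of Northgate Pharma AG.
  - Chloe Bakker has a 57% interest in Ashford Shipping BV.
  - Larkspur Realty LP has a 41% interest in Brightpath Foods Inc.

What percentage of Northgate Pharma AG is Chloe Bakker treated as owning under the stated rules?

Chain via Ashford Shipping BV → Ridgefield Ventures LLC → Silverbay Textiles S.p.A. (R2): 57% × 84% × 47% × 19% = 4.275684% of Northgate Pharma AG.
Chain via Talon Energy Co. → Larkspur Realty LP → Brightpath Foods Inc. (R2): 71% × 57% × 41% × 53% = 8.794131% of Northgate Pharma AG.
Direct interest in Northgate Pharma AG: 12%.
Aggregating (R1): 4.275684% + 8.794131% + 12% = 25.069815%.

25.069815%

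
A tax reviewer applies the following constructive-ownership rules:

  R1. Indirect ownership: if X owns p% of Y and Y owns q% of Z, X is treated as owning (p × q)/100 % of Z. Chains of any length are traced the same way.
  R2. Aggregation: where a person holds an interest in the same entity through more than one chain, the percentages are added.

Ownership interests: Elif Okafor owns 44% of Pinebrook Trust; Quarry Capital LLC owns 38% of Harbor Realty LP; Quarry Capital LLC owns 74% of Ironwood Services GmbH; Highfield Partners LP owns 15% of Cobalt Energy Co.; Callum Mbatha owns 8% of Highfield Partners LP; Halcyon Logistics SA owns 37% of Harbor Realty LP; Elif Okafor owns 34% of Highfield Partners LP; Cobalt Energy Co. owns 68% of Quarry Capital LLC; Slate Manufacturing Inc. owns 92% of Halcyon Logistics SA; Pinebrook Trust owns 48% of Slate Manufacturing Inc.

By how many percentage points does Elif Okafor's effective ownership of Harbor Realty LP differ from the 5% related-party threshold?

3.507088

Chain via Highfield Partners LP → Cobalt Energy Co. → Quarry Capital LLC (R1): 34% × 15% × 68% × 38% = 1.31784% of Harbor Realty LP.
Chain via Pinebrook Trust → Slate Manufacturing Inc. → Halcyon Logistics SA (R1): 44% × 48% × 92% × 37% = 7.189248% of Harbor Realty LP.
Aggregating (R2): 1.31784% + 7.189248% = 8.507088%.
8.507088% exceeds the 5% threshold by 3.507088 percentage points.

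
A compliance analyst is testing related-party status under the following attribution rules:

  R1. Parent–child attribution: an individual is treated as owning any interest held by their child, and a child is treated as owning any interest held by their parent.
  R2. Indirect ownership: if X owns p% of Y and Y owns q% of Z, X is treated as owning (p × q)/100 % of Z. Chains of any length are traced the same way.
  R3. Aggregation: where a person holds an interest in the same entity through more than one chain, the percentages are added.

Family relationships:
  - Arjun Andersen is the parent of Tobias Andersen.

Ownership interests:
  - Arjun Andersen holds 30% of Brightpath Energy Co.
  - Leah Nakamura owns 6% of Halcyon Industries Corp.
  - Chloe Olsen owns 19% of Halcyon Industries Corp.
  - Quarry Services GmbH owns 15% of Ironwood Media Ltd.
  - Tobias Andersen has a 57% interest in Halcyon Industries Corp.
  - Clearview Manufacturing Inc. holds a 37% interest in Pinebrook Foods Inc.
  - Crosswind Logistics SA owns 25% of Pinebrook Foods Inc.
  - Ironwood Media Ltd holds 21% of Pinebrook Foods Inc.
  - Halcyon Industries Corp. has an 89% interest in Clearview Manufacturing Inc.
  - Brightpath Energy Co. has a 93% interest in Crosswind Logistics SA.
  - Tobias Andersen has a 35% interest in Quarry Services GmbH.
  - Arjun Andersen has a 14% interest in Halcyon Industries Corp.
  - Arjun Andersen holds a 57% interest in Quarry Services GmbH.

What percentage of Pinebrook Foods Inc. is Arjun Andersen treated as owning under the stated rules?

33.2533%

By parent–child attribution (R1), Arjun Andersen is treated as also owning Tobias Andersen's interest in Halcyon Industries Corp, giving 14% + 57% = 71%.
By parent–child attribution (R1), Arjun Andersen is treated as also owning Tobias Andersen's interest in Quarry Services GmbH, giving 57% + 35% = 92%.
Chain via Brightpath Energy Co. → Crosswind Logistics SA (R2): 30% × 93% × 25% = 6.975% of Pinebrook Foods Inc.
Chain via Halcyon Industries Corp. → Clearview Manufacturing Inc. (R2): 71% × 89% × 37% = 23.3803% of Pinebrook Foods Inc.
Chain via Quarry Services GmbH → Ironwood Media Ltd (R2): 92% × 15% × 21% = 2.898% of Pinebrook Foods Inc.
Aggregating (R3): 6.975% + 23.3803% + 2.898% = 33.2533%.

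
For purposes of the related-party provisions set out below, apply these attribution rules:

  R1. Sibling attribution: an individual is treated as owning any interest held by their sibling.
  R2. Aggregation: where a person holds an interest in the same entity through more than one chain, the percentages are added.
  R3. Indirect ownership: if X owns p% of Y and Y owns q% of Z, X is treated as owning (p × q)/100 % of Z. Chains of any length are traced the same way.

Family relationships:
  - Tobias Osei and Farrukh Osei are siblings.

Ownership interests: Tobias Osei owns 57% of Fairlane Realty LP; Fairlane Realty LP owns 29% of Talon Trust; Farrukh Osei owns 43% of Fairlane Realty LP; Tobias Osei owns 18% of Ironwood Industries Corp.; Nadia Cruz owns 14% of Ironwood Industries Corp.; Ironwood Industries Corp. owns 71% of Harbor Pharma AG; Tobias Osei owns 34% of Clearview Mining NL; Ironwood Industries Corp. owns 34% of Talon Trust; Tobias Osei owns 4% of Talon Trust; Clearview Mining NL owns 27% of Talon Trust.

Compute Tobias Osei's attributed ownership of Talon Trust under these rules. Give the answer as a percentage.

48.3%

By sibling attribution (R1), Tobias Osei is treated as also owning Farrukh Osei's interest in Fairlane Realty LP, giving 57% + 43% = 100%.
Chain via Ironwood Industries Corp. (R3): 18% × 34% = 6.12% of Talon Trust.
Chain via Clearview Mining NL (R3): 34% × 27% = 9.18% of Talon Trust.
Chain via Fairlane Realty LP (R3): 100% × 29% = 29% of Talon Trust.
Direct interest in Talon Trust: 4%.
Aggregating (R2): 6.12% + 9.18% + 29% + 4% = 48.3%.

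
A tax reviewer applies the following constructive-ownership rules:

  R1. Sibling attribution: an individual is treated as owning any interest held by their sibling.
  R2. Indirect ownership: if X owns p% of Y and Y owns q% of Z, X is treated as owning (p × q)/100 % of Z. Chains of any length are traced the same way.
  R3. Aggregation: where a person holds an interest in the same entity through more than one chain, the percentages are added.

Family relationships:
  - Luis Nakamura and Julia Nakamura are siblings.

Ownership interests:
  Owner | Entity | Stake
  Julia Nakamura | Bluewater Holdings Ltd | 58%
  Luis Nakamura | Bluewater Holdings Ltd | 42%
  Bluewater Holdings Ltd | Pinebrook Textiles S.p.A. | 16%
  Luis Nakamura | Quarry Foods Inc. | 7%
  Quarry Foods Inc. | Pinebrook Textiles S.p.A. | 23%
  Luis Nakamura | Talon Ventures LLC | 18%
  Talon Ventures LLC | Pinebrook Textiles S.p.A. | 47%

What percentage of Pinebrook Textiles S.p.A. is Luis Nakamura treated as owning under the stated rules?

By sibling attribution (R1), Luis Nakamura is treated as also owning Julia Nakamura's interest in Bluewater Holdings Ltd, giving 42% + 58% = 100%.
Chain via Talon Ventures LLC (R2): 18% × 47% = 8.46% of Pinebrook Textiles S.p.A.
Chain via Bluewater Holdings Ltd (R2): 100% × 16% = 16% of Pinebrook Textiles S.p.A.
Chain via Quarry Foods Inc. (R2): 7% × 23% = 1.61% of Pinebrook Textiles S.p.A.
Aggregating (R3): 8.46% + 16% + 1.61% = 26.07%.

26.07%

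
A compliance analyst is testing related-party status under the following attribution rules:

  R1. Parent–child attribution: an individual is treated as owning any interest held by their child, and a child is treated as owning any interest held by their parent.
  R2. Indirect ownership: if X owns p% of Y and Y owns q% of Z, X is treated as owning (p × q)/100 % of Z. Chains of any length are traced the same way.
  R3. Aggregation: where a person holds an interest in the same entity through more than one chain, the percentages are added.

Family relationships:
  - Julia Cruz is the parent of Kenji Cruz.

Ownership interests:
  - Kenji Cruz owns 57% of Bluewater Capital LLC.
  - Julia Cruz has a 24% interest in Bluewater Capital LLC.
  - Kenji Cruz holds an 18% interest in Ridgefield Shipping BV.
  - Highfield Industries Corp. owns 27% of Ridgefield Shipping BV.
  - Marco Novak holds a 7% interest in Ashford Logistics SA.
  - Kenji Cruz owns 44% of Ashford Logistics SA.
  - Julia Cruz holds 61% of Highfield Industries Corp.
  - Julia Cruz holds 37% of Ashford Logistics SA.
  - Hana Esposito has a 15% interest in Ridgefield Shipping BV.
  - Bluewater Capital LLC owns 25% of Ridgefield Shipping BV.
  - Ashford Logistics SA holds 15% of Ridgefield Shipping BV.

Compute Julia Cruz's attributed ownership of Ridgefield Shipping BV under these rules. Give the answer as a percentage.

66.87%

By parent–child attribution (R1), Julia Cruz is treated as also owning Kenji Cruz's interest in Ashford Logistics SA, giving 37% + 44% = 81%.
By parent–child attribution (R1), Julia Cruz is treated as also owning Kenji Cruz's interest in Bluewater Capital LLC, giving 24% + 57% = 81%.
By parent–child attribution (R1), Julia Cruz is treated as owning Kenji Cruz's 18% interest in Ridgefield Shipping BV.
Chain via Ashford Logistics SA (R2): 81% × 15% = 12.15% of Ridgefield Shipping BV.
Chain via Highfield Industries Corp. (R2): 61% × 27% = 16.47% of Ridgefield Shipping BV.
Chain via Bluewater Capital LLC (R2): 81% × 25% = 20.25% of Ridgefield Shipping BV.
Direct interest in Ridgefield Shipping BV: 18%.
Aggregating (R3): 12.15% + 16.47% + 20.25% + 18% = 66.87%.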